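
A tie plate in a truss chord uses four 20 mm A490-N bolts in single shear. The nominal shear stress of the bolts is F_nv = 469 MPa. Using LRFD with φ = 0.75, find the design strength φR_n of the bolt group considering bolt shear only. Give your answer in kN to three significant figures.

A_b = π × 20² / 4 = 314.2 mm².
R_n = F_nv · A_b · n · n_s = 469 × 314.2 × 4 × 1 / 1000 = 589.4 kN.
Design strength φR_n = 0.75 × 589.4 = 442 kN.

442 kN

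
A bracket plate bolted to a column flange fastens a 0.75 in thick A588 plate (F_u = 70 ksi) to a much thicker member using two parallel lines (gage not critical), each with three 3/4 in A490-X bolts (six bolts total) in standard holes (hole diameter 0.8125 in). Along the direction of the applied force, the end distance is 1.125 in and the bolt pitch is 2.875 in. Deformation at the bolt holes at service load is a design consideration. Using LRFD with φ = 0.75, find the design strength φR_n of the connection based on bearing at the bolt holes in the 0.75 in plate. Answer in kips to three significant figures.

351 kips

Per bolt r_n = 1.2 l_c t F_u ≤ 2.4 d t F_u; upper limit = 2.4 × 0.75 × 0.75 × 70 = 94.5 kips.
Edge bolt: l_c = 1.125 − 0.8125/2 = 0.7188 in → 1.2 × 0.7188 × 0.75 × 70 = 45.28 → r_n = 45.28 kips.
Interior bolts: l_c = 2.875 − 0.8125 = 2.062 in → 1.2 × 2.062 × 0.75 × 70 = 129.9 → r_n = 94.5 kips.
R_n = 2 × 45.28 + 4 × 94.5 = 468.6 kips.
Design strength φR_n = 0.75 × 468.6 = 351 kips.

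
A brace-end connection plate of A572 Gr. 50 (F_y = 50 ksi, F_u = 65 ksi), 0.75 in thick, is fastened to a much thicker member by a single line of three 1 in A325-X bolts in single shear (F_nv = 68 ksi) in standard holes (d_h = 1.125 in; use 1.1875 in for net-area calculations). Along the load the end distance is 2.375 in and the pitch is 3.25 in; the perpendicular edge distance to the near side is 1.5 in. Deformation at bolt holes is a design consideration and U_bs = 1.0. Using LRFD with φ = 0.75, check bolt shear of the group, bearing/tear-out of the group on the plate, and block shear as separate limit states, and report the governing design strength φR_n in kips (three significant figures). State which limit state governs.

120 kips (bolt shear governs)

Bolt shear: A_b = π·1²/4 = 0.7854 in²; R_n = 68 × 0.7854 × 3 × 1 = 160.2 kips → 0.75 × 160.2 = 120 kips.
Bearing: edge l_c = 1.812, r_n = 106 kips; interior l_c = 2.125, r_n = 117 kips; R_n = 106 + 2·117 = 340 kips → 255 kips.
Block shear: A_gv = 6.656, A_nv = 4.43, A_nt = 0.6797 in²; R_n = min(0.6F_uA_nv, 0.6F_yA_gv) + U_bs·F_u·A_nt = 216.9 kips → 163 kips.
Bolt shear governs: 120 kips.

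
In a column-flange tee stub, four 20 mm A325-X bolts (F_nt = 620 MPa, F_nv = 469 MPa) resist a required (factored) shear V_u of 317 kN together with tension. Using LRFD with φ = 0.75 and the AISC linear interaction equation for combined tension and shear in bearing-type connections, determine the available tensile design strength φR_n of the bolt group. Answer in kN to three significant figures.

A_b = π·20²/4 = 314.2 mm²; f_rv = 317 × 1000 / (4 × 314.2) = 252.3 MPa.
F'_nt = 1.3 F_nt − (F_nt / φF_nv) f_rv = 1.3·620 − (620/(0.75·469))·252.3 = 361.4 MPa, capped at F_nt → F'_nt = 361.4 MPa.
R_n = F'_nt · A_b · n = 361.4 × 314.2 × 4 / 1000 = 454.1 kN.
Design strength φR_n = 0.75 × 454.1 = 341 kN.

341 kN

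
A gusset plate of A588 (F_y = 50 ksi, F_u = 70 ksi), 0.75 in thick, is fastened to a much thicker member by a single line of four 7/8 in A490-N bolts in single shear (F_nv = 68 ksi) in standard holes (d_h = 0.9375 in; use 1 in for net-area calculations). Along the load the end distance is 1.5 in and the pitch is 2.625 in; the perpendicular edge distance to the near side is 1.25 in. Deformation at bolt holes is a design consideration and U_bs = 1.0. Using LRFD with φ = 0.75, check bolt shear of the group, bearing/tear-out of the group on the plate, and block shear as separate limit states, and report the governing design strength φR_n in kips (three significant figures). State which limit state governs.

123 kips (bolt shear governs)

Bolt shear: A_b = π·0.875²/4 = 0.6013 in²; R_n = 68 × 0.6013 × 4 × 1 = 163.6 kips → 0.75 × 163.6 = 123 kips.
Bearing: edge l_c = 1.031, r_n = 64.97 kips; interior l_c = 1.688, r_n = 106.3 kips; R_n = 64.97 + 3·106.3 = 383.9 kips → 288 kips.
Block shear: A_gv = 7.031, A_nv = 4.406, A_nt = 0.5625 in²; R_n = min(0.6F_uA_nv, 0.6F_yA_gv) + U_bs·F_u·A_nt = 224.4 kips → 168 kips.
Bolt shear governs: 123 kips.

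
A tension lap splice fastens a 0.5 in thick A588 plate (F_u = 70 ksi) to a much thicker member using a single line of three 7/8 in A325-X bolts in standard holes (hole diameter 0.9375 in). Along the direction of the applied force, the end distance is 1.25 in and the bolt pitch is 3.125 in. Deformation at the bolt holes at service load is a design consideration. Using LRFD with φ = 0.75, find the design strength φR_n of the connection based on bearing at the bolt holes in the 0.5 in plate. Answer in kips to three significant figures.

Per bolt r_n = 1.2 l_c t F_u ≤ 2.4 d t F_u; upper limit = 2.4 × 0.875 × 0.5 × 70 = 73.5 kips.
Edge bolt: l_c = 1.25 − 0.9375/2 = 0.7812 in → 1.2 × 0.7812 × 0.5 × 70 = 32.81 → r_n = 32.81 kips.
Interior bolts: l_c = 3.125 − 0.9375 = 2.188 in → 1.2 × 2.188 × 0.5 × 70 = 91.88 → r_n = 73.5 kips.
R_n = 1 × 32.81 + 2 × 73.5 = 179.8 kips.
Design strength φR_n = 0.75 × 179.8 = 135 kips.

135 kips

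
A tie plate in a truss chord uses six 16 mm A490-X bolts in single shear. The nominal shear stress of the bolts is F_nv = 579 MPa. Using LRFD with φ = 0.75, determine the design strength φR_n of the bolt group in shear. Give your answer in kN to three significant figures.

524 kN

A_b = π × 16² / 4 = 201.1 mm².
R_n = F_nv · A_b · n · n_s = 579 × 201.1 × 6 × 1 / 1000 = 698.5 kN.
Design strength φR_n = 0.75 × 698.5 = 524 kN.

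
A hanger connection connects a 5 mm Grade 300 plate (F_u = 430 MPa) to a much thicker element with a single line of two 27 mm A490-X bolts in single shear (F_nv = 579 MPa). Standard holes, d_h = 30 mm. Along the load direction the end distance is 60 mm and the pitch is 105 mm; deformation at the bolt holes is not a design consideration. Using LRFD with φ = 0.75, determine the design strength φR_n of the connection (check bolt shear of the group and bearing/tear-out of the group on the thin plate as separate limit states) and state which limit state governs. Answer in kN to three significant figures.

239 kN (bearing governs)

Bolt shear: A_b = π·27²/4 = 572.6 mm²; R_n = 579 × 572.6 × 2 × 1 / 1000 = 663 kN → 0.75 × 663 = 497 kN.
Bearing (1.5 l_c t F_u ≤ 3.0 d t F_u): upper limit = 3.0·27·5·430 / 1000 = 174.2 kN.
  Edge l_c = 60 − 30/2 = 45 → r_n = 145.1 kN; interior l_c = 105 − 30 = 75 → r_n = 174.2 kN.
  R_n,bearing = 1·145.1 + 1·174.2 = 319.3 kN → 0.75 × 319.3 = 239 kN.
Bearing governs: 239 kN.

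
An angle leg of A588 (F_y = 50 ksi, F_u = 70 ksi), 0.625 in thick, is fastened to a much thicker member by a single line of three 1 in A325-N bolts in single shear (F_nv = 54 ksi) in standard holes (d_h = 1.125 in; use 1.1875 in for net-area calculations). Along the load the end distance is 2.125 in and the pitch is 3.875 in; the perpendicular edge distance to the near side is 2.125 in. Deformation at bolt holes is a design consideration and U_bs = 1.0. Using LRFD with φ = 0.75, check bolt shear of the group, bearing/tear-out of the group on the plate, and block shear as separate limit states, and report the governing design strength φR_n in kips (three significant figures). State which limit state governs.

Bolt shear: A_b = π·1²/4 = 0.7854 in²; R_n = 54 × 0.7854 × 3 × 1 = 127.2 kips → 0.75 × 127.2 = 95.4 kips.
Bearing: edge l_c = 1.562, r_n = 82.03 kips; interior l_c = 2.75, r_n = 105 kips; R_n = 82.03 + 2·105 = 292 kips → 219 kips.
Block shear: A_gv = 6.172, A_nv = 4.316, A_nt = 0.957 in²; R_n = min(0.6F_uA_nv, 0.6F_yA_gv) + U_bs·F_u·A_nt = 248.3 kips → 186 kips.
Bolt shear governs: 95.4 kips.

95.4 kips (bolt shear governs)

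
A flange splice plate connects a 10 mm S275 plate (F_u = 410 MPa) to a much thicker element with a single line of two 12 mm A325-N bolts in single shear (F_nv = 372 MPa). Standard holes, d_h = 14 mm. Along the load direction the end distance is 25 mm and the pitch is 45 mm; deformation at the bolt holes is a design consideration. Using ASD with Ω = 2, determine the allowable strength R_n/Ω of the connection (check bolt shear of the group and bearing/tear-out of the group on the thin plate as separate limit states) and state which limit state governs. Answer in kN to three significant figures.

Bolt shear: A_b = π·12²/4 = 113.1 mm²; R_n = 372 × 113.1 × 2 × 1 / 1000 = 84.14 kN → 84.14 / 2 = 42.1 kN.
Bearing (1.2 l_c t F_u ≤ 2.4 d t F_u): upper limit = 2.4·12·10·410 / 1000 = 118.1 kN.
  Edge l_c = 25 − 14/2 = 18 → r_n = 88.56 kN; interior l_c = 45 − 14 = 31 → r_n = 118.1 kN.
  R_n,bearing = 1·88.56 + 1·118.1 = 206.6 kN → 206.6 / 2 = 103 kN.
Bolt shear governs: 42.1 kN.

42.1 kN (bolt shear governs)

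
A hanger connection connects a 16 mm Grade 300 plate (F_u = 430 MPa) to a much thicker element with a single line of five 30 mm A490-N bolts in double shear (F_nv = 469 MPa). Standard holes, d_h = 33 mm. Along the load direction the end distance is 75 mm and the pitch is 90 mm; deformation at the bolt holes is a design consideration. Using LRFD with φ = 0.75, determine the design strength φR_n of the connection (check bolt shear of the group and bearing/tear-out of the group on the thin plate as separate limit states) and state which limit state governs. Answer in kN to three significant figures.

1770 kN (bearing governs)

Bolt shear: A_b = π·30²/4 = 706.9 mm²; R_n = 469 × 706.9 × 5 × 2 / 1000 = 3315 kN → 0.75 × 3315 = 2490 kN.
Bearing (1.2 l_c t F_u ≤ 2.4 d t F_u): upper limit = 2.4·30·16·430 / 1000 = 495.4 kN.
  Edge l_c = 75 − 33/2 = 58.5 → r_n = 483 kN; interior l_c = 90 − 33 = 57 → r_n = 470.6 kN.
  R_n,bearing = 1·483 + 4·470.6 = 2365 kN → 0.75 × 2365 = 1770 kN.
Bearing governs: 1770 kN.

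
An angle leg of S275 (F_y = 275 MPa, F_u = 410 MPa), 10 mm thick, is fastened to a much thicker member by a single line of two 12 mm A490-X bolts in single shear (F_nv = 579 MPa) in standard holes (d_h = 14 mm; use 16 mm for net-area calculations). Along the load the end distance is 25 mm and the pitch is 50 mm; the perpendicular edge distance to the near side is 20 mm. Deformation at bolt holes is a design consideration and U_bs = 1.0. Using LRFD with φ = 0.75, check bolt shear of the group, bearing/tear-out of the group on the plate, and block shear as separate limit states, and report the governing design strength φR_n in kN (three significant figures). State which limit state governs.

98.2 kN (bolt shear governs)

Bolt shear: A_b = π·12²/4 = 113.1 mm²; R_n = 579 × 113.1 × 2 × 1 / 1000 = 131 kN → 0.75 × 131 = 98.2 kN.
Bearing: edge l_c = 18, r_n = 88.56 kN; interior l_c = 36, r_n = 118.1 kN; R_n = 88.56 + 1·118.1 = 206.6 kN → 155 kN.
Block shear: A_gv = 750, A_nv = 510, A_nt = 120 mm²; R_n = min(0.6F_uA_nv, 0.6F_yA_gv) + U_bs·F_u·A_nt = 173 kN → 130 kN.
Bolt shear governs: 98.2 kN.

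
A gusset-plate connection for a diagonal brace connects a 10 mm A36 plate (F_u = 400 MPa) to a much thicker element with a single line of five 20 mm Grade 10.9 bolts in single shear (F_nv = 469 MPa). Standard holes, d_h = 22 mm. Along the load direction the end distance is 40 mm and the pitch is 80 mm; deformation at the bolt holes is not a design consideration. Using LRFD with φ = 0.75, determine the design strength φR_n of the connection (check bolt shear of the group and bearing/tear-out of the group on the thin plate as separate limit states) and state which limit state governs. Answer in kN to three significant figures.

Bolt shear: A_b = π·20²/4 = 314.2 mm²; R_n = 469 × 314.2 × 5 × 1 / 1000 = 736.7 kN → 0.75 × 736.7 = 553 kN.
Bearing (1.5 l_c t F_u ≤ 3.0 d t F_u): upper limit = 3.0·20·10·400 / 1000 = 240 kN.
  Edge l_c = 40 − 22/2 = 29 → r_n = 174 kN; interior l_c = 80 − 22 = 58 → r_n = 240 kN.
  R_n,bearing = 1·174 + 4·240 = 1134 kN → 0.75 × 1134 = 850 kN.
Bolt shear governs: 553 kN.

553 kN (bolt shear governs)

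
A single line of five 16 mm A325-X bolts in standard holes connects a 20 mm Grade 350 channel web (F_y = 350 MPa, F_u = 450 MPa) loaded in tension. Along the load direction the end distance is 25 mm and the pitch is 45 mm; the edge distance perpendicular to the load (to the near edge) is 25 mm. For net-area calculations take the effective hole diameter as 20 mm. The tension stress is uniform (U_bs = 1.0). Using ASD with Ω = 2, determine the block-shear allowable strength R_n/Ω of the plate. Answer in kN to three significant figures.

Shear plane L_v = 25 + 4·45 = 205 mm; A_gv = 205 × 20 = 4100 mm².
A_nv = (205 − 4.5·20) × 20 = 2300 mm².
A_nt = (25 − 0.5·20) × 20 = 300 mm².
0.6 F_u A_nv = 621 kN; 0.6 F_y A_gv = 861 kN → shear rupture governs the shear term.
R_n = 621 + 1.0 × 450 × 300 / 1000 = 756 kN.
Allowable strength R_n/Ω = 756 / 2 = 378 kN.

378 kN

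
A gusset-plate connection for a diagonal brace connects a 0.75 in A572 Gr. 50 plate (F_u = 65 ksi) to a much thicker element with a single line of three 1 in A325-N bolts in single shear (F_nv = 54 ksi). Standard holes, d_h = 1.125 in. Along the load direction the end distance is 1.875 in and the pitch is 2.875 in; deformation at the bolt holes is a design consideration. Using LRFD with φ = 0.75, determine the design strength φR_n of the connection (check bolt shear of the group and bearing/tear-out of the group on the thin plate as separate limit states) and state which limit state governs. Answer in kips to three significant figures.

95.4 kips (bolt shear governs)

Bolt shear: A_b = π·1²/4 = 0.7854 in²; R_n = 54 × 0.7854 × 3 × 1 = 127.2 kips → 0.75 × 127.2 = 95.4 kips.
Bearing (1.2 l_c t F_u ≤ 2.4 d t F_u): upper limit = 2.4·1·0.75·65 = 117 kips.
  Edge l_c = 1.875 − 1.125/2 = 1.312 → r_n = 76.78 kips; interior l_c = 2.875 − 1.125 = 1.75 → r_n = 102.4 kips.
  R_n,bearing = 1·76.78 + 2·102.4 = 281.5 kips → 0.75 × 281.5 = 211 kips.
Bolt shear governs: 95.4 kips.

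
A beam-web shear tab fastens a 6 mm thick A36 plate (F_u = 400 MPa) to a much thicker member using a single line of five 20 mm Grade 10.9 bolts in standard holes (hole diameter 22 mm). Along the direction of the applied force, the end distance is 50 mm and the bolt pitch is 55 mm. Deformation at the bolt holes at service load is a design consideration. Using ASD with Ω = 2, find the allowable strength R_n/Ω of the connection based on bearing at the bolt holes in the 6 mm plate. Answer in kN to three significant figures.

246 kN

Per bolt r_n = 1.2 l_c t F_u ≤ 2.4 d t F_u; upper limit = 2.4 × 20 × 6 × 400 / 1000 = 115.2 kN.
Edge bolt: l_c = 50 − 22/2 = 39 mm → 1.2 × 39 × 6 × 400 / 1000 = 112.3 → r_n = 112.3 kN.
Interior bolts: l_c = 55 − 22 = 33 mm → 1.2 × 33 × 6 × 400 / 1000 = 95.04 → r_n = 95.04 kN.
R_n = 1 × 112.3 + 4 × 95.04 = 492.5 kN.
Allowable strength R_n/Ω = 492.5 / 2 = 246 kN.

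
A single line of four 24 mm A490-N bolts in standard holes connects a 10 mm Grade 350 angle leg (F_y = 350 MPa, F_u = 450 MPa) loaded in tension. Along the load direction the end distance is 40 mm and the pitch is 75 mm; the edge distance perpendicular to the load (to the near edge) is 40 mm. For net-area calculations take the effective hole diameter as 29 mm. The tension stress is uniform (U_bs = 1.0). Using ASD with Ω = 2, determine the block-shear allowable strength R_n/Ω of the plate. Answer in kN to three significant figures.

Shear plane L_v = 40 + 3·75 = 265 mm; A_gv = 265 × 10 = 2650 mm².
A_nv = (265 − 3.5·29) × 10 = 1635 mm².
A_nt = (40 − 0.5·29) × 10 = 255 mm².
0.6 F_u A_nv = 441.4 kN; 0.6 F_y A_gv = 556.5 kN → shear rupture governs the shear term.
R_n = 441.4 + 1.0 × 450 × 255 / 1000 = 556.2 kN.
Allowable strength R_n/Ω = 556.2 / 2 = 278 kN.

278 kN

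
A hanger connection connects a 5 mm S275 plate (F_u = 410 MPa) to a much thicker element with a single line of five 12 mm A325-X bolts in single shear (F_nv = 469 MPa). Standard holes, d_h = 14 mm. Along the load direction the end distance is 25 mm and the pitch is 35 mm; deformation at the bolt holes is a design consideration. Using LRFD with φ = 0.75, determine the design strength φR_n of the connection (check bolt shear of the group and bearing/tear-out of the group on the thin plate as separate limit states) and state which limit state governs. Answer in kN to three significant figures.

188 kN (bearing governs)

Bolt shear: A_b = π·12²/4 = 113.1 mm²; R_n = 469 × 113.1 × 5 × 1 / 1000 = 265.2 kN → 0.75 × 265.2 = 199 kN.
Bearing (1.2 l_c t F_u ≤ 2.4 d t F_u): upper limit = 2.4·12·5·410 / 1000 = 59.04 kN.
  Edge l_c = 25 − 14/2 = 18 → r_n = 44.28 kN; interior l_c = 35 − 14 = 21 → r_n = 51.66 kN.
  R_n,bearing = 1·44.28 + 4·51.66 = 250.9 kN → 0.75 × 250.9 = 188 kN.
Bearing governs: 188 kN.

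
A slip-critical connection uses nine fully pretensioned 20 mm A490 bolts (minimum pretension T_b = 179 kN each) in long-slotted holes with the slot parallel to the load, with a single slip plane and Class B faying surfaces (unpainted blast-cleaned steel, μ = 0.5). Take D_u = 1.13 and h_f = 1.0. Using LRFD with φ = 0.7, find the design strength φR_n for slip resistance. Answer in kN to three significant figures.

637 kN

R_n = μ · D_u · h_f · T_b · n_s · n_b = 0.5 × 1.13 × 1.0 × 179 × 1 × 9 = 910.2 kN.
Design strength φR_n = 0.7 × 910.2 = 637 kN.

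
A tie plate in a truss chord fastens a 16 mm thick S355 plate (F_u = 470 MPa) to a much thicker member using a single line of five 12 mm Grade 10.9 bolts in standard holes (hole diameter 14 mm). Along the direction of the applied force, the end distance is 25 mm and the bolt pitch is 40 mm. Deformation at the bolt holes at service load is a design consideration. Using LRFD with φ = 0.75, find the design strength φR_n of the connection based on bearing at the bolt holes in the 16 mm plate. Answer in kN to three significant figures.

Per bolt r_n = 1.2 l_c t F_u ≤ 2.4 d t F_u; upper limit = 2.4 × 12 × 16 × 470 / 1000 = 216.6 kN.
Edge bolt: l_c = 25 − 14/2 = 18 mm → 1.2 × 18 × 16 × 470 / 1000 = 162.4 → r_n = 162.4 kN.
Interior bolts: l_c = 40 − 14 = 26 mm → 1.2 × 26 × 16 × 470 / 1000 = 234.6 → r_n = 216.6 kN.
R_n = 1 × 162.4 + 4 × 216.6 = 1029 kN.
Design strength φR_n = 0.75 × 1029 = 772 kN.

772 kN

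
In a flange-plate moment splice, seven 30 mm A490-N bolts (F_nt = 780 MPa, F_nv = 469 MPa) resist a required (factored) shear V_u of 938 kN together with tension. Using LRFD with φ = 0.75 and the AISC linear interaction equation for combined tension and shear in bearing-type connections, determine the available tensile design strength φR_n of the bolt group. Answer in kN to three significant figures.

2200 kN

A_b = π·30²/4 = 706.9 mm²; f_rv = 938 × 1000 / (7 × 706.9) = 189.6 MPa.
F'_nt = 1.3 F_nt − (F_nt / φF_nv) f_rv = 1.3·780 − (780/(0.75·469))·189.6 = 593.6 MPa, capped at F_nt → F'_nt = 593.6 MPa.
R_n = F'_nt · A_b · n = 593.6 × 706.9 × 7 / 1000 = 2937 kN.
Design strength φR_n = 0.75 × 2937 = 2200 kN.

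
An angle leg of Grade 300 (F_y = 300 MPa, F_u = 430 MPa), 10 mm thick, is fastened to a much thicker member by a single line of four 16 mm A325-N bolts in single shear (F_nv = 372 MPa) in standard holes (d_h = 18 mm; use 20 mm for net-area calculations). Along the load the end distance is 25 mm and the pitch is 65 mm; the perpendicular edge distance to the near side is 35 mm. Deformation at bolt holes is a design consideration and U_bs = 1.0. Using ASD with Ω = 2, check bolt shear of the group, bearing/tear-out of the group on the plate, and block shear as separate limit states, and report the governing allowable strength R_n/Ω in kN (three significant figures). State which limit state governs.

Bolt shear: A_b = π·16²/4 = 201.1 mm²; R_n = 372 × 201.1 × 4 × 1 / 1000 = 299.2 kN → 299.2 / 2 = 150 kN.
Bearing: edge l_c = 16, r_n = 82.56 kN; interior l_c = 47, r_n = 165.1 kN; R_n = 82.56 + 3·165.1 = 577.9 kN → 289 kN.
Block shear: A_gv = 2200, A_nv = 1500, A_nt = 250 mm²; R_n = min(0.6F_uA_nv, 0.6F_yA_gv) + U_bs·F_u·A_nt = 494.5 kN → 247 kN.
Bolt shear governs: 150 kN.

150 kN (bolt shear governs)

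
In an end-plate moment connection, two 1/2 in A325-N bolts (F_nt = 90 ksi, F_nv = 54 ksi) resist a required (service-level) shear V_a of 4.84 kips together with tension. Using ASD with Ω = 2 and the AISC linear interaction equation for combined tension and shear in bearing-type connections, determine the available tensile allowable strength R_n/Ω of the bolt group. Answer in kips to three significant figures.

A_b = π·0.5²/4 = 0.1963 in²; f_rv = 4.84 / (2 × 0.1963) = 12.32 ksi.
F'_nt = 1.3 F_nt − (Ω F_nt / F_nv) f_rv = 1.3·90 − (2·90/54)·12.32 = 75.92 ksi, capped at F_nt → F'_nt = 75.92 ksi.
R_n = F'_nt · A_b · n = 75.92 × 0.1963 × 2 = 29.81 kips.
Allowable strength R_n/Ω = 29.81 / 2 = 14.9 kips.

14.9 kips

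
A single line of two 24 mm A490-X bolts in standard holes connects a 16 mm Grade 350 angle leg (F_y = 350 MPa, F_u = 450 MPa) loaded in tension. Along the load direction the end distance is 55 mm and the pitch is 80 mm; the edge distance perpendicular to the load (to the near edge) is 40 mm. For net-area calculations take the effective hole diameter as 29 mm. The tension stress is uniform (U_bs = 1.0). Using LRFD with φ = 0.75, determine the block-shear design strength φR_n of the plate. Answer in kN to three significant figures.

Shear plane L_v = 55 + 1·80 = 135 mm; A_gv = 135 × 16 = 2160 mm².
A_nv = (135 − 1.5·29) × 16 = 1464 mm².
A_nt = (40 − 0.5·29) × 16 = 408 mm².
0.6 F_u A_nv = 395.3 kN; 0.6 F_y A_gv = 453.6 kN → shear rupture governs the shear term.
R_n = 395.3 + 1.0 × 450 × 408 / 1000 = 578.9 kN.
Design strength φR_n = 0.75 × 578.9 = 434 kN.

434 kN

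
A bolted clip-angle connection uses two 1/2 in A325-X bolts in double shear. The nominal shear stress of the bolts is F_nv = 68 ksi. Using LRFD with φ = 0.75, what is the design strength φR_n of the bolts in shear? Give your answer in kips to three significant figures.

A_b = π × 0.5² / 4 = 0.1963 in².
R_n = F_nv · A_b · n · n_s = 68 × 0.1963 × 2 × 2 = 53.41 kips.
Design strength φR_n = 0.75 × 53.41 = 40.1 kips.

40.1 kips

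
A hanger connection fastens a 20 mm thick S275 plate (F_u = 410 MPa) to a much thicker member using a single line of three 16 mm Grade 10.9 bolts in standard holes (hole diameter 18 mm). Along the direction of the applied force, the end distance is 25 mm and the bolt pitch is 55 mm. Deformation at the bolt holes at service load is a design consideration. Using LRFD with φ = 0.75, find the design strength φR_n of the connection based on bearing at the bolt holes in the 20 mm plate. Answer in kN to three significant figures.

Per bolt r_n = 1.2 l_c t F_u ≤ 2.4 d t F_u; upper limit = 2.4 × 16 × 20 × 410 / 1000 = 314.9 kN.
Edge bolt: l_c = 25 − 18/2 = 16 mm → 1.2 × 16 × 20 × 410 / 1000 = 157.4 → r_n = 157.4 kN.
Interior bolts: l_c = 55 − 18 = 37 mm → 1.2 × 37 × 20 × 410 / 1000 = 364.1 → r_n = 314.9 kN.
R_n = 1 × 157.4 + 2 × 314.9 = 787.2 kN.
Design strength φR_n = 0.75 × 787.2 = 590 kN.

590 kN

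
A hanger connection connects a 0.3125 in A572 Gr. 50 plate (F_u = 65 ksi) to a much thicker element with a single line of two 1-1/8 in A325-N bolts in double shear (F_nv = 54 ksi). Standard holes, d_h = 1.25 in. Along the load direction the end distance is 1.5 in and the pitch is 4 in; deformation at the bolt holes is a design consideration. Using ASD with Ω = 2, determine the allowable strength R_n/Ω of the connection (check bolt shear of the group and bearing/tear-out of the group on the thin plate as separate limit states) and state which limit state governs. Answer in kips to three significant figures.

38.1 kips (bearing governs)

Bolt shear: A_b = π·1.125²/4 = 0.994 in²; R_n = 54 × 0.994 × 2 × 2 = 214.7 kips → 214.7 / 2 = 107 kips.
Bearing (1.2 l_c t F_u ≤ 2.4 d t F_u): upper limit = 2.4·1.125·0.3125·65 = 54.84 kips.
  Edge l_c = 1.5 − 1.25/2 = 0.875 → r_n = 21.33 kips; interior l_c = 4 − 1.25 = 2.75 → r_n = 54.84 kips.
  R_n,bearing = 1·21.33 + 1·54.84 = 76.17 kips → 76.17 / 2 = 38.1 kips.
Bearing governs: 38.1 kips.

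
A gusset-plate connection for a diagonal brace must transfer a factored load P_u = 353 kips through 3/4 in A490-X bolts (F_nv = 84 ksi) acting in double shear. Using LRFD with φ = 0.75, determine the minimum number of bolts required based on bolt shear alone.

7 bolts

A_b = π·0.75²/4 = 0.4418 in².
Per-bolt design strength φR_n = 0.75 × 84 × 0.4418 × 2 = 55.67 kips.
n ≥ 353 / 55.67 = 6.341 → use 7 bolts.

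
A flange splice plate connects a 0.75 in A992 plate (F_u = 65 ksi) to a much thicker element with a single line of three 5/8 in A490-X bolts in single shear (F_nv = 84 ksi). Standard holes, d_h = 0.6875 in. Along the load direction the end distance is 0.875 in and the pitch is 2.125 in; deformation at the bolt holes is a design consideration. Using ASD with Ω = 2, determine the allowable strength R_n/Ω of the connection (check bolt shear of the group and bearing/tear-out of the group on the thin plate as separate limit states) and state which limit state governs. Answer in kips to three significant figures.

Bolt shear: A_b = π·0.625²/4 = 0.3068 in²; R_n = 84 × 0.3068 × 3 × 1 = 77.31 kips → 77.31 / 2 = 38.7 kips.
Bearing (1.2 l_c t F_u ≤ 2.4 d t F_u): upper limit = 2.4·0.625·0.75·65 = 73.12 kips.
  Edge l_c = 0.875 − 0.6875/2 = 0.5312 → r_n = 31.08 kips; interior l_c = 2.125 − 0.6875 = 1.438 → r_n = 73.12 kips.
  R_n,bearing = 1·31.08 + 2·73.12 = 177.3 kips → 177.3 / 2 = 88.7 kips.
Bolt shear governs: 38.7 kips.

38.7 kips (bolt shear governs)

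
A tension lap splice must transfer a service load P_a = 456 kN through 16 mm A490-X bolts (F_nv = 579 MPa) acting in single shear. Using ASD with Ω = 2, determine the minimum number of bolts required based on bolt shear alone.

8 bolts

A_b = π·16²/4 = 201.1 mm².
Per-bolt allowable strength R_n/Ω = 579 × 201.1 × 1 / 1000 / 2 = 58.21 kN.
n ≥ 456 / 58.21 = 7.834 → use 8 bolts.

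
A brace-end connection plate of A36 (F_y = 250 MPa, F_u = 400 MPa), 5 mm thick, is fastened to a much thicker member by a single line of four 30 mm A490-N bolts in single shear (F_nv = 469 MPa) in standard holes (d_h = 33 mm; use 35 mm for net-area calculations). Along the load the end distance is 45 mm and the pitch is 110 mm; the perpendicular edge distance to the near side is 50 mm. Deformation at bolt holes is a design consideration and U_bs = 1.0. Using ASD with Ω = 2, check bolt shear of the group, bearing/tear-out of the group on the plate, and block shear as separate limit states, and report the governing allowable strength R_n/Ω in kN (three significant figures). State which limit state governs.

173 kN (block shear governs)

Bolt shear: A_b = π·30²/4 = 706.9 mm²; R_n = 469 × 706.9 × 4 × 1 / 1000 = 1326 kN → 1326 / 2 = 663 kN.
Bearing: edge l_c = 28.5, r_n = 68.4 kN; interior l_c = 77, r_n = 144 kN; R_n = 68.4 + 3·144 = 500.4 kN → 250 kN.
Block shear: A_gv = 1875, A_nv = 1262, A_nt = 162.5 mm²; R_n = min(0.6F_uA_nv, 0.6F_yA_gv) + U_bs·F_u·A_nt = 346.2 kN → 173 kN.
Block shear governs: 173 kN.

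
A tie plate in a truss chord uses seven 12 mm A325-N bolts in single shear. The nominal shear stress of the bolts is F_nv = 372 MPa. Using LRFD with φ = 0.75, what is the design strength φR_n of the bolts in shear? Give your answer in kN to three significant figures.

221 kN

A_b = π × 12² / 4 = 113.1 mm².
R_n = F_nv · A_b · n · n_s = 372 × 113.1 × 7 × 1 / 1000 = 294.5 kN.
Design strength φR_n = 0.75 × 294.5 = 221 kN.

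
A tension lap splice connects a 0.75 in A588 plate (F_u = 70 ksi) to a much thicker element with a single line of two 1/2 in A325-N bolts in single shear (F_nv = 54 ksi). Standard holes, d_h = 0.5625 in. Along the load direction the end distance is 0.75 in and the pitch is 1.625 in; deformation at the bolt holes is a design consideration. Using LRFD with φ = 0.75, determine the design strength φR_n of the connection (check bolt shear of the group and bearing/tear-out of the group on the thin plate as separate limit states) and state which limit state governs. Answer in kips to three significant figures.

15.9 kips (bolt shear governs)

Bolt shear: A_b = π·0.5²/4 = 0.1963 in²; R_n = 54 × 0.1963 × 2 × 1 = 21.21 kips → 0.75 × 21.21 = 15.9 kips.
Bearing (1.2 l_c t F_u ≤ 2.4 d t F_u): upper limit = 2.4·0.5·0.75·70 = 63 kips.
  Edge l_c = 0.75 − 0.5625/2 = 0.4688 → r_n = 29.53 kips; interior l_c = 1.625 − 0.5625 = 1.062 → r_n = 63 kips.
  R_n,bearing = 1·29.53 + 1·63 = 92.53 kips → 0.75 × 92.53 = 69.4 kips.
Bolt shear governs: 15.9 kips.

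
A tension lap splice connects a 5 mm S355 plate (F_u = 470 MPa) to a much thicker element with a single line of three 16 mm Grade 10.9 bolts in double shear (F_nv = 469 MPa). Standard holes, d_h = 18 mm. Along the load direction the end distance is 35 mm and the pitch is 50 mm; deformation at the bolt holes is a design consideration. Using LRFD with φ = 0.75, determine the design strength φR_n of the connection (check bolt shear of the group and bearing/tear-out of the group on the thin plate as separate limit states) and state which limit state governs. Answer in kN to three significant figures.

190 kN (bearing governs)

Bolt shear: A_b = π·16²/4 = 201.1 mm²; R_n = 469 × 201.1 × 3 × 2 / 1000 = 565.8 kN → 0.75 × 565.8 = 424 kN.
Bearing (1.2 l_c t F_u ≤ 2.4 d t F_u): upper limit = 2.4·16·5·470 / 1000 = 90.24 kN.
  Edge l_c = 35 − 18/2 = 26 → r_n = 73.32 kN; interior l_c = 50 − 18 = 32 → r_n = 90.24 kN.
  R_n,bearing = 1·73.32 + 2·90.24 = 253.8 kN → 0.75 × 253.8 = 190 kN.
Bearing governs: 190 kN.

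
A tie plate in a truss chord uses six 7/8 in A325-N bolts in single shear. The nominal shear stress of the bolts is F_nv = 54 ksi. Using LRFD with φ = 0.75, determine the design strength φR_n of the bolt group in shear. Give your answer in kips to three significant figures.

146 kips

A_b = π × 0.875² / 4 = 0.6013 in².
R_n = F_nv · A_b · n · n_s = 54 × 0.6013 × 6 × 1 = 194.8 kips.
Design strength φR_n = 0.75 × 194.8 = 146 kips.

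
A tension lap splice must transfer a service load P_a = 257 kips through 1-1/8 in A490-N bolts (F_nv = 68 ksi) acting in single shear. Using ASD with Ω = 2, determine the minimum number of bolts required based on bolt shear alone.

8 bolts

A_b = π·1.125²/4 = 0.994 in².
Per-bolt allowable strength R_n/Ω = 68 × 0.994 × 1 / 2 = 33.8 kips.
n ≥ 257 / 33.8 = 7.604 → use 8 bolts.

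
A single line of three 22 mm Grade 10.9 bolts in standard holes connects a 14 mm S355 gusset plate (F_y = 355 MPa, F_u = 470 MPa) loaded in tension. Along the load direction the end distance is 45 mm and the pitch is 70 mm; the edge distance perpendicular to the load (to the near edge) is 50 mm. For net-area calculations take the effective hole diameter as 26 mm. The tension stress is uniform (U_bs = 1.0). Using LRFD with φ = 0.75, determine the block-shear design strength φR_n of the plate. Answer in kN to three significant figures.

538 kN

Shear plane L_v = 45 + 2·70 = 185 mm; A_gv = 185 × 14 = 2590 mm².
A_nv = (185 − 2.5·26) × 14 = 1680 mm².
A_nt = (50 − 0.5·26) × 14 = 518 mm².
0.6 F_u A_nv = 473.8 kN; 0.6 F_y A_gv = 551.7 kN → shear rupture governs the shear term.
R_n = 473.8 + 1.0 × 470 × 518 / 1000 = 717.2 kN.
Design strength φR_n = 0.75 × 717.2 = 538 kN.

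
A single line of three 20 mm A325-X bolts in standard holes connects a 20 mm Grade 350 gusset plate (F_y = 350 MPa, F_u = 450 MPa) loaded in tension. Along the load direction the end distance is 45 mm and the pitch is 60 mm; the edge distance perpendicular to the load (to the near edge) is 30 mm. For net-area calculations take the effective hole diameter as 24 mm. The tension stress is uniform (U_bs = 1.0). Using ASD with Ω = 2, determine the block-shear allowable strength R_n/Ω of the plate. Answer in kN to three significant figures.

Shear plane L_v = 45 + 2·60 = 165 mm; A_gv = 165 × 20 = 3300 mm².
A_nv = (165 − 2.5·24) × 20 = 2100 mm².
A_nt = (30 − 0.5·24) × 20 = 360 mm².
0.6 F_u A_nv = 567 kN; 0.6 F_y A_gv = 693 kN → shear rupture governs the shear term.
R_n = 567 + 1.0 × 450 × 360 / 1000 = 729 kN.
Allowable strength R_n/Ω = 729 / 2 = 364 kN.

364 kN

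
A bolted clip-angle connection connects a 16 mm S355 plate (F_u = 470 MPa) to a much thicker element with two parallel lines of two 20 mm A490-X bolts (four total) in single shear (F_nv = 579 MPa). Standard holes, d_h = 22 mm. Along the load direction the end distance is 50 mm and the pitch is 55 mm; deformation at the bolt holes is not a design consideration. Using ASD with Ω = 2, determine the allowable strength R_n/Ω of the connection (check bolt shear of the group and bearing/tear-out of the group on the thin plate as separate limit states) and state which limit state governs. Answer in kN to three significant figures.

Bolt shear: A_b = π·20²/4 = 314.2 mm²; R_n = 579 × 314.2 × 4 × 1 / 1000 = 727.6 kN → 727.6 / 2 = 364 kN.
Bearing (1.5 l_c t F_u ≤ 3.0 d t F_u): upper limit = 3.0·20·16·470 / 1000 = 451.2 kN.
  Edge l_c = 50 − 22/2 = 39 → r_n = 439.9 kN; interior l_c = 55 − 22 = 33 → r_n = 372.2 kN.
  R_n,bearing = 2·439.9 + 2·372.2 = 1624 kN → 1624 / 2 = 812 kN.
Bolt shear governs: 364 kN.

364 kN (bolt shear governs)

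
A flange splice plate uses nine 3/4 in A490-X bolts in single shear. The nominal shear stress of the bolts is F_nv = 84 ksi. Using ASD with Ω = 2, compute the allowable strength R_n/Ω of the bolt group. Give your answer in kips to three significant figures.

A_b = π × 0.75² / 4 = 0.4418 in².
R_n = F_nv · A_b · n · n_s = 84 × 0.4418 × 9 × 1 = 334 kips.
Allowable strength R_n/Ω = 334 / 2 = 167 kips.

167 kips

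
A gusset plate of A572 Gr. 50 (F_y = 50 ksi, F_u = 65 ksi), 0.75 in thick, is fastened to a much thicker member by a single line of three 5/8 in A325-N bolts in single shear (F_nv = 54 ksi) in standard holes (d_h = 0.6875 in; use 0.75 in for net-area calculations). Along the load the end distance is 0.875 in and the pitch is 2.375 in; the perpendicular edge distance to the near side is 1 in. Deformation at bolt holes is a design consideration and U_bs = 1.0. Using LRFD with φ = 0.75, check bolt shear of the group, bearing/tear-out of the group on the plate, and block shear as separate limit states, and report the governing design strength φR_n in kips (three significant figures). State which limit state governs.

37.3 kips (bolt shear governs)

Bolt shear: A_b = π·0.625²/4 = 0.3068 in²; R_n = 54 × 0.3068 × 3 × 1 = 49.7 kips → 0.75 × 49.7 = 37.3 kips.
Bearing: edge l_c = 0.5312, r_n = 31.08 kips; interior l_c = 1.688, r_n = 73.12 kips; R_n = 31.08 + 2·73.12 = 177.3 kips → 133 kips.
Block shear: A_gv = 4.219, A_nv = 2.812, A_nt = 0.4688 in²; R_n = min(0.6F_uA_nv, 0.6F_yA_gv) + U_bs·F_u·A_nt = 140.2 kips → 105 kips.
Bolt shear governs: 37.3 kips.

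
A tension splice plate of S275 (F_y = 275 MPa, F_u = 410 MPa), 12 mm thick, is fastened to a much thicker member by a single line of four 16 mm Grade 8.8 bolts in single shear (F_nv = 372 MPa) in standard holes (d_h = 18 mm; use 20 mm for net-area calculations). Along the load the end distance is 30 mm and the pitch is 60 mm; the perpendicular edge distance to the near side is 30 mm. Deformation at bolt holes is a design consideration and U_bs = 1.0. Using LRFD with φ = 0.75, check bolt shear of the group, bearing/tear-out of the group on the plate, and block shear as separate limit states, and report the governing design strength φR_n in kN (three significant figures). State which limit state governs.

Bolt shear: A_b = π·16²/4 = 201.1 mm²; R_n = 372 × 201.1 × 4 × 1 / 1000 = 299.2 kN → 0.75 × 299.2 = 224 kN.
Bearing: edge l_c = 21, r_n = 124 kN; interior l_c = 42, r_n = 188.9 kN; R_n = 124 + 3·188.9 = 690.8 kN → 518 kN.
Block shear: A_gv = 2520, A_nv = 1680, A_nt = 240 mm²; R_n = min(0.6F_uA_nv, 0.6F_yA_gv) + U_bs·F_u·A_nt = 511.7 kN → 384 kN.
Bolt shear governs: 224 kN.

224 kN (bolt shear governs)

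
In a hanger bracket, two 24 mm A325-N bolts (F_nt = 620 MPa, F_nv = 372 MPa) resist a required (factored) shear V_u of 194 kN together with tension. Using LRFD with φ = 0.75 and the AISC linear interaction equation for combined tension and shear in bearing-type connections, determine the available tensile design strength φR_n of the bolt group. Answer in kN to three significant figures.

A_b = π·24²/4 = 452.4 mm²; f_rv = 194 × 1000 / (2 × 452.4) = 214.4 MPa.
F'_nt = 1.3 F_nt − (F_nt / φF_nv) f_rv = 1.3·620 − (620/(0.75·372))·214.4 = 329.5 MPa, capped at F_nt → F'_nt = 329.5 MPa.
R_n = F'_nt · A_b · n = 329.5 × 452.4 × 2 / 1000 = 298.1 kN.
Design strength φR_n = 0.75 × 298.1 = 224 kN.

224 kN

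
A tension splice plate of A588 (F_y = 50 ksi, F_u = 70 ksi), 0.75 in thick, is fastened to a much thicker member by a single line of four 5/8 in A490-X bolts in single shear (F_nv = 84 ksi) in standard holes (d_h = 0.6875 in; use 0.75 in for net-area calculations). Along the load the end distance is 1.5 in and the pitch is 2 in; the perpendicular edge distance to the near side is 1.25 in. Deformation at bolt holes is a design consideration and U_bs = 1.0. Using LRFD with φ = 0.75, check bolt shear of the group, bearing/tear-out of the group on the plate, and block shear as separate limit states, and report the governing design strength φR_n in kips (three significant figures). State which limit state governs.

77.3 kips (bolt shear governs)

Bolt shear: A_b = π·0.625²/4 = 0.3068 in²; R_n = 84 × 0.3068 × 4 × 1 = 103.1 kips → 0.75 × 103.1 = 77.3 kips.
Bearing: edge l_c = 1.156, r_n = 72.84 kips; interior l_c = 1.312, r_n = 78.75 kips; R_n = 72.84 + 3·78.75 = 309.1 kips → 232 kips.
Block shear: A_gv = 5.625, A_nv = 3.656, A_nt = 0.6562 in²; R_n = min(0.6F_uA_nv, 0.6F_yA_gv) + U_bs·F_u·A_nt = 199.5 kips → 150 kips.
Bolt shear governs: 77.3 kips.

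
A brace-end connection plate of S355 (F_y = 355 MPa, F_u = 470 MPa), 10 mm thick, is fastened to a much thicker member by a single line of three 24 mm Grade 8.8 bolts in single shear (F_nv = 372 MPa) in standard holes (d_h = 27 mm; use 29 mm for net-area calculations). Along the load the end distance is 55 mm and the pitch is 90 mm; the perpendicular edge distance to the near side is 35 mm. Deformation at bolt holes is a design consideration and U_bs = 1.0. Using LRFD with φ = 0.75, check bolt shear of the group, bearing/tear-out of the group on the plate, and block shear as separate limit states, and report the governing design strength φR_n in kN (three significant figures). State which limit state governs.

379 kN (bolt shear governs)

Bolt shear: A_b = π·24²/4 = 452.4 mm²; R_n = 372 × 452.4 × 3 × 1 / 1000 = 504.9 kN → 0.75 × 504.9 = 379 kN.
Bearing: edge l_c = 41.5, r_n = 234.1 kN; interior l_c = 63, r_n = 270.7 kN; R_n = 234.1 + 2·270.7 = 775.5 kN → 582 kN.
Block shear: A_gv = 2350, A_nv = 1625, A_nt = 205 mm²; R_n = min(0.6F_uA_nv, 0.6F_yA_gv) + U_bs·F_u·A_nt = 554.6 kN → 416 kN.
Bolt shear governs: 379 kN.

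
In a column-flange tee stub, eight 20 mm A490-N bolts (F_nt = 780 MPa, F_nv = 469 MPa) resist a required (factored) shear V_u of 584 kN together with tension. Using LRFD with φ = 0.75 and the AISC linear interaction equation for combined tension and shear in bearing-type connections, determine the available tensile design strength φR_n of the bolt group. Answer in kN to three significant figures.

A_b = π·20²/4 = 314.2 mm²; f_rv = 584 × 1000 / (8 × 314.2) = 232.4 MPa.
F'_nt = 1.3 F_nt − (F_nt / φF_nv) f_rv = 1.3·780 − (780/(0.75·469))·232.4 = 498.7 MPa, capped at F_nt → F'_nt = 498.7 MPa.
R_n = F'_nt · A_b · n = 498.7 × 314.2 × 8 / 1000 = 1253 kN.
Design strength φR_n = 0.75 × 1253 = 940 kN.

940 kN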